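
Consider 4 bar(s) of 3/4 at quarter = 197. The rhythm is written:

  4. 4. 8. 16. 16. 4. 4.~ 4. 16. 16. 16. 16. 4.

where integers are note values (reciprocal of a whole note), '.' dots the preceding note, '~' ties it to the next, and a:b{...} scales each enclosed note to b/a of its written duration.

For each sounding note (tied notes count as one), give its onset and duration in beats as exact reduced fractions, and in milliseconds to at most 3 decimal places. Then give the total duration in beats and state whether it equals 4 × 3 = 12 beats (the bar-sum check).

1) 0.0ms=0b +456.853ms=3/2b
2) 456.853ms=3/2b +456.853ms=3/2b
3) 913.706ms=3b +228.426ms=3/4b
4) 1142.132ms=15/4b +114.213ms=3/8b
5) 1256.345ms=33/8b +114.213ms=3/8b
6) 1370.558ms=9/2b +456.853ms=3/2b
7) 1827.411ms=6b +913.706ms=3b
8) 2741.117ms=9b +114.213ms=3/8b
9) 2855.33ms=75/8b +114.213ms=3/8b
10) 2969.543ms=39/4b +114.213ms=3/8b
11) 3083.756ms=81/8b +114.213ms=3/8b
12) 3197.97ms=21/2b +456.853ms=3/2b
Σ=12b of 12 (197bpm 3/4) — PASS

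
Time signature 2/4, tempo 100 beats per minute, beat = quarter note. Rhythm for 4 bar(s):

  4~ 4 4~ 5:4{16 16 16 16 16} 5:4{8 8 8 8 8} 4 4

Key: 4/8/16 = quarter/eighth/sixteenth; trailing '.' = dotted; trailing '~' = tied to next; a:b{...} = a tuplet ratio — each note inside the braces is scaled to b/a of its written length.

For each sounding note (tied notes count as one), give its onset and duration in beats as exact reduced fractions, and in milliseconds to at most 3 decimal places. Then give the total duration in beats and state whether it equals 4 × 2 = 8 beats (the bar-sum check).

1) 0.0ms=0b +1200.0ms=2b
2) 1200.0ms=2b +720.0ms=6/5b
3) 1920.0ms=16/5b +120.0ms=1/5b
4) 2040.0ms=17/5b +120.0ms=1/5b
5) 2160.0ms=18/5b +120.0ms=1/5b
6) 2280.0ms=19/5b +120.0ms=1/5b
7) 2400.0ms=4b +240.0ms=2/5b
8) 2640.0ms=22/5b +240.0ms=2/5b
9) 2880.0ms=24/5b +240.0ms=2/5b
10) 3120.0ms=26/5b +240.0ms=2/5b
11) 3360.0ms=28/5b +240.0ms=2/5b
12) 3600.0ms=6b +600.0ms=1b
13) 4200.0ms=7b +600.0ms=1b
Σ=8b of 8 (100bpm 2/4) — PASS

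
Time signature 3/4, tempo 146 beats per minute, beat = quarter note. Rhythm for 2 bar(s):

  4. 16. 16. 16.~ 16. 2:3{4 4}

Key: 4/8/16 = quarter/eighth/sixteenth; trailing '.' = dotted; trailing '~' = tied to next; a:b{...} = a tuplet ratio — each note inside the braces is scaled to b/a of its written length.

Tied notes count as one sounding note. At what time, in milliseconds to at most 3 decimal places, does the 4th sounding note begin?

1. 0.0ms @ 0 + 616.438ms (3/2)
2. 616.438ms @ 3/2 + 154.11ms (3/8)
3. 770.548ms @ 15/8 + 154.11ms (3/8)
4. 924.658ms @ 9/4 + 308.219ms (3/4)
5. 1232.877ms @ 3 + 616.438ms (3/2)
6. 1849.315ms @ 9/2 + 616.438ms (3/2)

note 4 onset = 9/4b = 924.658ms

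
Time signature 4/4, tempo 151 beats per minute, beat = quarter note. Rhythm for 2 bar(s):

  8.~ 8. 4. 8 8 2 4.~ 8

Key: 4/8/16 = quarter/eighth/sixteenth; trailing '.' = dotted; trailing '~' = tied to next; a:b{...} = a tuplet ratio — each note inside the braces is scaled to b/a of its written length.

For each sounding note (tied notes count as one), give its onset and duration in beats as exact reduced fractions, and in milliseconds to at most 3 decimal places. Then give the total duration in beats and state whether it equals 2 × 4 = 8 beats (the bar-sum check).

1) 0.0ms=0b +596.026ms=3/2b
2) 596.026ms=3/2b +596.026ms=3/2b
3) 1192.053ms=3b +198.675ms=1/2b
4) 1390.728ms=7/2b +198.675ms=1/2b
5) 1589.404ms=4b +794.702ms=2b
6) 2384.106ms=6b +794.702ms=2b
Σ=8b of 8 (151bpm 4/4) — PASS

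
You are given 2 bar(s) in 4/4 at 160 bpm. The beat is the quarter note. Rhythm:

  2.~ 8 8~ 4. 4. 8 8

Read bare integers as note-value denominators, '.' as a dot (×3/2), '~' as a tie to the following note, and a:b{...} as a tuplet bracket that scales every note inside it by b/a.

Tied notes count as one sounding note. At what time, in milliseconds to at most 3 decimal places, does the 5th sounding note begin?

note 5 onset = 15/2b = 2812.5ms

1. 0.0ms @ 0 + 1312.5ms (7/2)
2. 1312.5ms @ 7/2 + 750.0ms (2)
3. 2062.5ms @ 11/2 + 562.5ms (3/2)
4. 2625.0ms @ 7 + 187.5ms (1/2)
5. 2812.5ms @ 15/2 + 187.5ms (1/2)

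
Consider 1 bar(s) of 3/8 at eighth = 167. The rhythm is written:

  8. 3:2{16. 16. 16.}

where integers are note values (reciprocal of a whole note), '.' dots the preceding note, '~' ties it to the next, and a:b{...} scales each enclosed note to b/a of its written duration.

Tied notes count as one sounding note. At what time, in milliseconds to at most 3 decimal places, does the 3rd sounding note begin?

note 3 onset = 2b = 718.563ms

1. 0.0ms @ 0 + 538.922ms (3/2)
2. 538.922ms @ 3/2 + 179.641ms (1/2)
3. 718.563ms @ 2 + 179.641ms (1/2)
4. 898.204ms @ 5/2 + 179.641ms (1/2)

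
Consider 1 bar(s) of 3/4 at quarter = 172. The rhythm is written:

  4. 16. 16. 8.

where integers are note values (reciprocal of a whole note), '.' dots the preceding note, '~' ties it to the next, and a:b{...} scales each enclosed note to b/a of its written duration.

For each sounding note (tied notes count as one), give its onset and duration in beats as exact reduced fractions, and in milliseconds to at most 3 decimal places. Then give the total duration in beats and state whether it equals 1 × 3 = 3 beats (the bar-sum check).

1) 0.0ms=0b +523.256ms=3/2b
2) 523.256ms=3/2b +130.814ms=3/8b
3) 654.07ms=15/8b +130.814ms=3/8b
4) 784.884ms=9/4b +261.628ms=3/4b
Σ=3b of 3 (172bpm 3/4) — PASS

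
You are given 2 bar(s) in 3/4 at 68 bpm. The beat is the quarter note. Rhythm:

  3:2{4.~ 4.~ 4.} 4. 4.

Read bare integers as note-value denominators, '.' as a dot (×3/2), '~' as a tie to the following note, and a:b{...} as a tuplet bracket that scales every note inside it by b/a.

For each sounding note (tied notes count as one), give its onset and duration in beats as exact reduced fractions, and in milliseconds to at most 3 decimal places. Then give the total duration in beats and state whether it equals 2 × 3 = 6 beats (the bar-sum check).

1) 0.0ms=0b +2647.059ms=3b
2) 2647.059ms=3b +1323.529ms=3/2b
3) 3970.588ms=9/2b +1323.529ms=3/2b
Σ=6b of 6 (68bpm 3/4) — PASS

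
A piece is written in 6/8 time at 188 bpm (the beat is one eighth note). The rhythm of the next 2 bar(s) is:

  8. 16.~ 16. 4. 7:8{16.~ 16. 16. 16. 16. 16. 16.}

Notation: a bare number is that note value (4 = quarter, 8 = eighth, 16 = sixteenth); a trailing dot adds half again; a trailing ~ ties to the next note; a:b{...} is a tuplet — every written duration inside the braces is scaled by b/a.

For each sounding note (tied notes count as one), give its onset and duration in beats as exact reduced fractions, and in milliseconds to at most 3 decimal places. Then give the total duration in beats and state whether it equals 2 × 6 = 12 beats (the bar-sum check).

1) 0.0ms=0b +478.723ms=3/2b
2) 478.723ms=3/2b +478.723ms=3/2b
3) 957.447ms=3b +957.447ms=3b
4) 1914.894ms=6b +547.112ms=12/7b
5) 2462.006ms=54/7b +273.556ms=6/7b
6) 2735.562ms=60/7b +273.556ms=6/7b
7) 3009.119ms=66/7b +273.556ms=6/7b
8) 3282.675ms=72/7b +273.556ms=6/7b
9) 3556.231ms=78/7b +273.556ms=6/7b
Σ=12b of 12 (188bpm 6/8) — PASS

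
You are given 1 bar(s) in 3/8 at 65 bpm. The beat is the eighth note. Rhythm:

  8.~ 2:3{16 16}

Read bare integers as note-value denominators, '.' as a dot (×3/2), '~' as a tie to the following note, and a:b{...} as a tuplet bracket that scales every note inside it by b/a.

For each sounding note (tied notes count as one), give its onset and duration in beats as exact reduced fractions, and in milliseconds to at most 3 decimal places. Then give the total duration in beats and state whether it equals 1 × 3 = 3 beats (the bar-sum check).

1) 0.0ms=0b +2076.923ms=9/4b
2) 2076.923ms=9/4b +692.308ms=3/4b
Σ=3b of 3 (65bpm 3/8) — PASS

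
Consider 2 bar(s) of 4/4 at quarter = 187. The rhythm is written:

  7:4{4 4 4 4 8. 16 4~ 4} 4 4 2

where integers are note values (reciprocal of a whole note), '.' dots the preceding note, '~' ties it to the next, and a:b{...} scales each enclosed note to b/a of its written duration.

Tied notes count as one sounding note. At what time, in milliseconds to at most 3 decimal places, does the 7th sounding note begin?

note 7 onset = 20/7b = 916.73ms

1. 0.0ms @ 0 + 183.346ms (4/7)
2. 183.346ms @ 4/7 + 183.346ms (4/7)
3. 366.692ms @ 8/7 + 183.346ms (4/7)
4. 550.038ms @ 12/7 + 183.346ms (4/7)
5. 733.384ms @ 16/7 + 137.51ms (3/7)
6. 870.894ms @ 19/7 + 45.837ms (1/7)
7. 916.73ms @ 20/7 + 366.692ms (8/7)
8. 1283.422ms @ 4 + 320.856ms (1)
9. 1604.278ms @ 5 + 320.856ms (1)
10. 1925.134ms @ 6 + 641.711ms (2)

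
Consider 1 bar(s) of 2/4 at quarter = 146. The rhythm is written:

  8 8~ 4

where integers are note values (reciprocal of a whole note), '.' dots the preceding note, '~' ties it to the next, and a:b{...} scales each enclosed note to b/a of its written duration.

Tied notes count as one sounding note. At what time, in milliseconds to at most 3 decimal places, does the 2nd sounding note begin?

note 2 onset = 1/2b = 205.479ms

1. 0.0ms @ 0 + 205.479ms (1/2)
2. 205.479ms @ 1/2 + 616.438ms (3/2)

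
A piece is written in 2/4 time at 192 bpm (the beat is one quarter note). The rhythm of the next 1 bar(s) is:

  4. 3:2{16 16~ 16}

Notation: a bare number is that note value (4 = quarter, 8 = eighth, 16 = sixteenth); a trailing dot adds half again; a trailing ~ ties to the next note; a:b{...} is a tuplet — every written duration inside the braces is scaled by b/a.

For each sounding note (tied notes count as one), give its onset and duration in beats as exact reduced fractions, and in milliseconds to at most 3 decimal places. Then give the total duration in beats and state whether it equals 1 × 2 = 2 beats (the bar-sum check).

1) 0.0ms=0b +468.75ms=3/2b
2) 468.75ms=3/2b +52.083ms=1/6b
3) 520.833ms=5/3b +104.167ms=1/3b
Σ=2b of 2 (192bpm 2/4) — PASS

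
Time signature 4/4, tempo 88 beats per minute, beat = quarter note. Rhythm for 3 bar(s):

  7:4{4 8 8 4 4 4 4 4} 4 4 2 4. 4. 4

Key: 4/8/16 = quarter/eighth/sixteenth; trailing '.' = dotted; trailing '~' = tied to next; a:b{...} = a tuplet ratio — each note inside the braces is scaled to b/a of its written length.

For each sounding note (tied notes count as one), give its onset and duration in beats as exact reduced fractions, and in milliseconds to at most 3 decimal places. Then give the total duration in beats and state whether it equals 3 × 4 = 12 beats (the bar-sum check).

1) 0.0ms=0b +389.61ms=4/7b
2) 389.61ms=4/7b +194.805ms=2/7b
3) 584.416ms=6/7b +194.805ms=2/7b
4) 779.221ms=8/7b +389.61ms=4/7b
5) 1168.831ms=12/7b +389.61ms=4/7b
6) 1558.442ms=16/7b +389.61ms=4/7b
7) 1948.052ms=20/7b +389.61ms=4/7b
8) 2337.662ms=24/7b +389.61ms=4/7b
9) 2727.273ms=4b +681.818ms=1b
10) 3409.091ms=5b +681.818ms=1b
11) 4090.909ms=6b +1363.636ms=2b
12) 5454.545ms=8b +1022.727ms=3/2b
13) 6477.273ms=19/2b +1022.727ms=3/2b
14) 7500.0ms=11b +681.818ms=1b
Σ=12b of 12 (88bpm 4/4) — PASS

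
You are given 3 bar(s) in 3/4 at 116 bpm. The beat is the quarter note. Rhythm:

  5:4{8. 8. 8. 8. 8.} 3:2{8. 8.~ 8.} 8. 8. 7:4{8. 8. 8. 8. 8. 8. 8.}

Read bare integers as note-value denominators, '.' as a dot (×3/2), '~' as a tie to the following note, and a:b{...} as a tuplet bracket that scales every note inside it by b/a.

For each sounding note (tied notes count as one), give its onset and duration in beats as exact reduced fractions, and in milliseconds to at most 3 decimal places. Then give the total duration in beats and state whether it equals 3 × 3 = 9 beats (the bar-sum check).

1) 0.0ms=0b +310.345ms=3/5b
2) 310.345ms=3/5b +310.345ms=3/5b
3) 620.69ms=6/5b +310.345ms=3/5b
4) 931.034ms=9/5b +310.345ms=3/5b
5) 1241.379ms=12/5b +310.345ms=3/5b
6) 1551.724ms=3b +258.621ms=1/2b
7) 1810.345ms=7/2b +517.241ms=1b
8) 2327.586ms=9/2b +387.931ms=3/4b
9) 2715.517ms=21/4b +387.931ms=3/4b
10) 3103.448ms=6b +221.675ms=3/7b
11) 3325.123ms=45/7b +221.675ms=3/7b
12) 3546.798ms=48/7b +221.675ms=3/7b
13) 3768.473ms=51/7b +221.675ms=3/7b
14) 3990.148ms=54/7b +221.675ms=3/7b
15) 4211.823ms=57/7b +221.675ms=3/7b
16) 4433.498ms=60/7b +221.675ms=3/7b
Σ=9b of 9 (116bpm 3/4) — PASS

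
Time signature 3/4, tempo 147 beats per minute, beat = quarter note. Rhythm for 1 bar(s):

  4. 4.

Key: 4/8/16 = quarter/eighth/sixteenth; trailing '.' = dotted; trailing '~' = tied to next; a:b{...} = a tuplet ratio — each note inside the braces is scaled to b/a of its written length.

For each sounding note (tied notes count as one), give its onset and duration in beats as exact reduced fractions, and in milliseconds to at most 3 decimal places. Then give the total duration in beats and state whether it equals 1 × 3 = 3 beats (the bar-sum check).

1) 0.0ms=0b +612.245ms=3/2b
2) 612.245ms=3/2b +612.245ms=3/2b
Σ=3b of 3 (147bpm 3/4) — PASS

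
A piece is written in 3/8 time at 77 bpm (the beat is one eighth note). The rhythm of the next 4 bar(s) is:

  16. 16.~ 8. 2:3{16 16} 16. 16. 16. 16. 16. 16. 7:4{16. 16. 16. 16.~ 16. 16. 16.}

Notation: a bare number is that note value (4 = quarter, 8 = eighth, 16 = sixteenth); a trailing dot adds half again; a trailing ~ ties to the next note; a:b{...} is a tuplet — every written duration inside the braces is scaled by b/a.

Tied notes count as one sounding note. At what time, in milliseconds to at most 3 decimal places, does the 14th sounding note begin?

note 14 onset = 72/7b = 8014.842ms

1. 0.0ms @ 0 + 584.416ms (3/4)
2. 584.416ms @ 3/4 + 1753.247ms (9/4)
3. 2337.662ms @ 3 + 584.416ms (3/4)
4. 2922.078ms @ 15/4 + 584.416ms (3/4)
5. 3506.494ms @ 9/2 + 584.416ms (3/4)
6. 4090.909ms @ 21/4 + 584.416ms (3/4)
7. 4675.325ms @ 6 + 584.416ms (3/4)
8. 5259.74ms @ 27/4 + 584.416ms (3/4)
9. 5844.156ms @ 15/2 + 584.416ms (3/4)
10. 6428.571ms @ 33/4 + 584.416ms (3/4)
11. 7012.987ms @ 9 + 333.952ms (3/7)
12. 7346.939ms @ 66/7 + 333.952ms (3/7)
13. 7680.891ms @ 69/7 + 333.952ms (3/7)
14. 8014.842ms @ 72/7 + 667.904ms (6/7)
15. 8682.746ms @ 78/7 + 333.952ms (3/7)
16. 9016.698ms @ 81/7 + 333.952ms (3/7)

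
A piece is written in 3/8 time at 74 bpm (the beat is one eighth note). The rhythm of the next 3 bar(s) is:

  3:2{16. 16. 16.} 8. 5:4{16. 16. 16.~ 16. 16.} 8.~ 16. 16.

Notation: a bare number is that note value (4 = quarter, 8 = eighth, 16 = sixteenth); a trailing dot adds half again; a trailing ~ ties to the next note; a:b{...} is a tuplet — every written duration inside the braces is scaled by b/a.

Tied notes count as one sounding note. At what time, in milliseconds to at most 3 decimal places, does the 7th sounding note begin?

note 7 onset = 21/5b = 3405.405ms

1. 0.0ms @ 0 + 405.405ms (1/2)
2. 405.405ms @ 1/2 + 405.405ms (1/2)
3. 810.811ms @ 1 + 405.405ms (1/2)
4. 1216.216ms @ 3/2 + 1216.216ms (3/2)
5. 2432.432ms @ 3 + 486.486ms (3/5)
6. 2918.919ms @ 18/5 + 486.486ms (3/5)
7. 3405.405ms @ 21/5 + 972.973ms (6/5)
8. 4378.378ms @ 27/5 + 486.486ms (3/5)
9. 4864.865ms @ 6 + 1824.324ms (9/4)
10. 6689.189ms @ 33/4 + 608.108ms (3/4)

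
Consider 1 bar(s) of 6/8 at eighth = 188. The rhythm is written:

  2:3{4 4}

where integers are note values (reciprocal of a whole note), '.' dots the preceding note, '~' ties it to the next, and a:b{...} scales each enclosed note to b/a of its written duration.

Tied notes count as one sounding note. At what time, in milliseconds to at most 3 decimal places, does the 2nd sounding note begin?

note 2 onset = 3b = 957.447ms

1. 0.0ms @ 0 + 957.447ms (3)
2. 957.447ms @ 3 + 957.447ms (3)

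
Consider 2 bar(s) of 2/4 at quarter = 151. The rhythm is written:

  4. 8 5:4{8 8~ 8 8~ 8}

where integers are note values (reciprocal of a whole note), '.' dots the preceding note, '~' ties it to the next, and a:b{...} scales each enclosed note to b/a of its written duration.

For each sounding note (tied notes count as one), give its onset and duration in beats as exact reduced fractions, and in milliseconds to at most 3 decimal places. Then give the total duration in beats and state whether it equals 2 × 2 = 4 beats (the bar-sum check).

1) 0.0ms=0b +596.026ms=3/2b
2) 596.026ms=3/2b +198.675ms=1/2b
3) 794.702ms=2b +158.94ms=2/5b
4) 953.642ms=12/5b +317.881ms=4/5b
5) 1271.523ms=16/5b +317.881ms=4/5b
Σ=4b of 4 (151bpm 2/4) — PASS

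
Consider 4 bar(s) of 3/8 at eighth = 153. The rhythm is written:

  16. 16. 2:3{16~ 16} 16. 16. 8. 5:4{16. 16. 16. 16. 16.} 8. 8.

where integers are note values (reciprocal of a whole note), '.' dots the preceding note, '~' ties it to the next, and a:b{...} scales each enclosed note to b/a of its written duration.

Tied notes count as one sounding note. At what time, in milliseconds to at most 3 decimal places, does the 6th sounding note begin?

1. 0.0ms @ 0 + 294.118ms (3/4)
2. 294.118ms @ 3/4 + 294.118ms (3/4)
3. 588.235ms @ 3/2 + 588.235ms (3/2)
4. 1176.471ms @ 3 + 294.118ms (3/4)
5. 1470.588ms @ 15/4 + 294.118ms (3/4)
6. 1764.706ms @ 9/2 + 588.235ms (3/2)
7. 2352.941ms @ 6 + 235.294ms (3/5)
8. 2588.235ms @ 33/5 + 235.294ms (3/5)
9. 2823.529ms @ 36/5 + 235.294ms (3/5)
10. 3058.824ms @ 39/5 + 235.294ms (3/5)
11. 3294.118ms @ 42/5 + 235.294ms (3/5)
12. 3529.412ms @ 9 + 588.235ms (3/2)
13. 4117.647ms @ 21/2 + 588.235ms (3/2)

note 6 onset = 9/2b = 1764.706ms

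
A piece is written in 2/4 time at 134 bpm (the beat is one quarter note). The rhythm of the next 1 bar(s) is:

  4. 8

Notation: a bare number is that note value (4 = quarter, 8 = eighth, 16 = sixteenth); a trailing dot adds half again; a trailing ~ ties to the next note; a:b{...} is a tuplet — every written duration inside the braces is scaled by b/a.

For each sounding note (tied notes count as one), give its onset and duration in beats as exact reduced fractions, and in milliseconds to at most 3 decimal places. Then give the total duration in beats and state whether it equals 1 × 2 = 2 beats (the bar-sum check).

1) 0.0ms=0b +671.642ms=3/2b
2) 671.642ms=3/2b +223.881ms=1/2b
Σ=2b of 2 (134bpm 2/4) — PASS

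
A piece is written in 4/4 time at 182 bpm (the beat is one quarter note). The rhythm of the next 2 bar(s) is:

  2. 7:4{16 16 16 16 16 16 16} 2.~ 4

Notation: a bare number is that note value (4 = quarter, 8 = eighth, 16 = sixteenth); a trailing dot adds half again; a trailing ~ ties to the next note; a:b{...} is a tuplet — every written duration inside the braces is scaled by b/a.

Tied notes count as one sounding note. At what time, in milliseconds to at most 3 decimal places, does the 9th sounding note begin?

note 9 onset = 4b = 1318.681ms

1. 0.0ms @ 0 + 989.011ms (3)
2. 989.011ms @ 3 + 47.096ms (1/7)
3. 1036.107ms @ 22/7 + 47.096ms (1/7)
4. 1083.203ms @ 23/7 + 47.096ms (1/7)
5. 1130.298ms @ 24/7 + 47.096ms (1/7)
6. 1177.394ms @ 25/7 + 47.096ms (1/7)
7. 1224.49ms @ 26/7 + 47.096ms (1/7)
8. 1271.586ms @ 27/7 + 47.096ms (1/7)
9. 1318.681ms @ 4 + 1318.681ms (4)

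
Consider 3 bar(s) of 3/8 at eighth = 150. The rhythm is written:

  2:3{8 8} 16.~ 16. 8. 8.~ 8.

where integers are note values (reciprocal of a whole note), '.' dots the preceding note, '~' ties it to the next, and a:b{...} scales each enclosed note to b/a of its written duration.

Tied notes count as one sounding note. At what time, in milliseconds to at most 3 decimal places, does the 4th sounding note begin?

note 4 onset = 9/2b = 1800.0ms

1. 0.0ms @ 0 + 600.0ms (3/2)
2. 600.0ms @ 3/2 + 600.0ms (3/2)
3. 1200.0ms @ 3 + 600.0ms (3/2)
4. 1800.0ms @ 9/2 + 600.0ms (3/2)
5. 2400.0ms @ 6 + 1200.0ms (3)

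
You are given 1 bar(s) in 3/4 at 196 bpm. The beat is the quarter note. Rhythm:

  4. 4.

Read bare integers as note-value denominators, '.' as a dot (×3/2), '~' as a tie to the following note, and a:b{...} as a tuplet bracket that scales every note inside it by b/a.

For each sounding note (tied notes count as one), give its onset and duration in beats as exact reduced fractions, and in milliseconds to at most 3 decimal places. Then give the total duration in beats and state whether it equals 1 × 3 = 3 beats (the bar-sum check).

1) 0.0ms=0b +459.184ms=3/2b
2) 459.184ms=3/2b +459.184ms=3/2b
Σ=3b of 3 (196bpm 3/4) — PASS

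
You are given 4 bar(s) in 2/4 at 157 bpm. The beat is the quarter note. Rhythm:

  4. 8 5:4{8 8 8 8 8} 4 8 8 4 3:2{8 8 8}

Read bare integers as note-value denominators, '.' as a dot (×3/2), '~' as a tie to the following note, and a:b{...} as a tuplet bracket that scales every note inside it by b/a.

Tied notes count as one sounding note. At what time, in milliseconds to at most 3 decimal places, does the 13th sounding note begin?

note 13 onset = 22/3b = 2802.548ms

1. 0.0ms @ 0 + 573.248ms (3/2)
2. 573.248ms @ 3/2 + 191.083ms (1/2)
3. 764.331ms @ 2 + 152.866ms (2/5)
4. 917.197ms @ 12/5 + 152.866ms (2/5)
5. 1070.064ms @ 14/5 + 152.866ms (2/5)
6. 1222.93ms @ 16/5 + 152.866ms (2/5)
7. 1375.796ms @ 18/5 + 152.866ms (2/5)
8. 1528.662ms @ 4 + 382.166ms (1)
9. 1910.828ms @ 5 + 191.083ms (1/2)
10. 2101.911ms @ 11/2 + 191.083ms (1/2)
11. 2292.994ms @ 6 + 382.166ms (1)
12. 2675.159ms @ 7 + 127.389ms (1/3)
13. 2802.548ms @ 22/3 + 127.389ms (1/3)
14. 2929.936ms @ 23/3 + 127.389ms (1/3)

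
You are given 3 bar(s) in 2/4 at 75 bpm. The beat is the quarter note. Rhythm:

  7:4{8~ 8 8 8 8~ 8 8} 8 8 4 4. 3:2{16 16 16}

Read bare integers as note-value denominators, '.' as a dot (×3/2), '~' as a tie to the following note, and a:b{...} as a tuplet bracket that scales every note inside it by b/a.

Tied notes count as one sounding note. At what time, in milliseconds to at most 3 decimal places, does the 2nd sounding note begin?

1. 0.0ms @ 0 + 457.143ms (4/7)
2. 457.143ms @ 4/7 + 228.571ms (2/7)
3. 685.714ms @ 6/7 + 228.571ms (2/7)
4. 914.286ms @ 8/7 + 457.143ms (4/7)
5. 1371.429ms @ 12/7 + 228.571ms (2/7)
6. 1600.0ms @ 2 + 400.0ms (1/2)
7. 2000.0ms @ 5/2 + 400.0ms (1/2)
8. 2400.0ms @ 3 + 800.0ms (1)
9. 3200.0ms @ 4 + 1200.0ms (3/2)
10. 4400.0ms @ 11/2 + 133.333ms (1/6)
11. 4533.333ms @ 17/3 + 133.333ms (1/6)
12. 4666.667ms @ 35/6 + 133.333ms (1/6)

note 2 onset = 4/7b = 457.143ms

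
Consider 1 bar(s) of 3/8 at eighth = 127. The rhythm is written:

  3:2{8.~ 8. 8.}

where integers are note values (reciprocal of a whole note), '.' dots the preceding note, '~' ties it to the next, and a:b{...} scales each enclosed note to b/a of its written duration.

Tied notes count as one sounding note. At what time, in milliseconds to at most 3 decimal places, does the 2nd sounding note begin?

note 2 onset = 2b = 944.882ms

1. 0.0ms @ 0 + 944.882ms (2)
2. 944.882ms @ 2 + 472.441ms (1)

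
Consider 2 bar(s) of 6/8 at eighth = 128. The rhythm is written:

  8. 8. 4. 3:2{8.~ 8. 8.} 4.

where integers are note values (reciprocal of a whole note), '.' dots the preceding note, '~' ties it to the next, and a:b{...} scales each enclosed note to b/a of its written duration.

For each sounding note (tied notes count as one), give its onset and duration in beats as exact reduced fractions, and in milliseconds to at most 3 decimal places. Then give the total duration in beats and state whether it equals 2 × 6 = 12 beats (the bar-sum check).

1) 0.0ms=0b +703.125ms=3/2b
2) 703.125ms=3/2b +703.125ms=3/2b
3) 1406.25ms=3b +1406.25ms=3b
4) 2812.5ms=6b +937.5ms=2b
5) 3750.0ms=8b +468.75ms=1b
6) 4218.75ms=9b +1406.25ms=3b
Σ=12b of 12 (128bpm 6/8) — PASS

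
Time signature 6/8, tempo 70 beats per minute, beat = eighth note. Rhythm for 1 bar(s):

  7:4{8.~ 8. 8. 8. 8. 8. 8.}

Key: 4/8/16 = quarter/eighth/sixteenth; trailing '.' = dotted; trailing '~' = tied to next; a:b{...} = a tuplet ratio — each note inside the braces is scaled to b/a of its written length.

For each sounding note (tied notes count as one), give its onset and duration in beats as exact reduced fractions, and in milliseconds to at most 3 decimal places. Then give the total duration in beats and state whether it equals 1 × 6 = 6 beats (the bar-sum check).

1) 0.0ms=0b +1469.388ms=12/7b
2) 1469.388ms=12/7b +734.694ms=6/7b
3) 2204.082ms=18/7b +734.694ms=6/7b
4) 2938.776ms=24/7b +734.694ms=6/7b
5) 3673.469ms=30/7b +734.694ms=6/7b
6) 4408.163ms=36/7b +734.694ms=6/7b
Σ=6b of 6 (70bpm 6/8) — PASS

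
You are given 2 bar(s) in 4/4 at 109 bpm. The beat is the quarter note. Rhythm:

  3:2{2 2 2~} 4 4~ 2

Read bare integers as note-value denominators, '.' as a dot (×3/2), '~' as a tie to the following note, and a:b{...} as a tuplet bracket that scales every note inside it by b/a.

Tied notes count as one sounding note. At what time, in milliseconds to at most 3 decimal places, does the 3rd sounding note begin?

1. 0.0ms @ 0 + 733.945ms (4/3)
2. 733.945ms @ 4/3 + 733.945ms (4/3)
3. 1467.89ms @ 8/3 + 1284.404ms (7/3)
4. 2752.294ms @ 5 + 1651.376ms (3)

note 3 onset = 8/3b = 1467.89ms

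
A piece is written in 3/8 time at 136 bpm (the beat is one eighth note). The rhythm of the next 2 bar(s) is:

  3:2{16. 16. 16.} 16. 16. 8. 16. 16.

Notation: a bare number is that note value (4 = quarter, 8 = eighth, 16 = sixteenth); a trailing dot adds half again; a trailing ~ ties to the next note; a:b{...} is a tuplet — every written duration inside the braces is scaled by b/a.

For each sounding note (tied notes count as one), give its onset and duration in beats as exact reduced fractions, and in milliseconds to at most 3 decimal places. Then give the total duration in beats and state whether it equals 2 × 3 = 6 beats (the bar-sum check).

1) 0.0ms=0b +220.588ms=1/2b
2) 220.588ms=1/2b +220.588ms=1/2b
3) 441.176ms=1b +220.588ms=1/2b
4) 661.765ms=3/2b +330.882ms=3/4b
5) 992.647ms=9/4b +330.882ms=3/4b
6) 1323.529ms=3b +661.765ms=3/2b
7) 1985.294ms=9/2b +330.882ms=3/4b
8) 2316.176ms=21/4b +330.882ms=3/4b
Σ=6b of 6 (136bpm 3/8) — PASS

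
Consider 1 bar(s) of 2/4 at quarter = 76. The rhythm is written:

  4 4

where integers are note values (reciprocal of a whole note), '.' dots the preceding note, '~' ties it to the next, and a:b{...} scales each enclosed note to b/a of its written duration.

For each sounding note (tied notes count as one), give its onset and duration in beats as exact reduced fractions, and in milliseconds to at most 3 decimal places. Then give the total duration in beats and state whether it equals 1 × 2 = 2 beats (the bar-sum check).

1) 0.0ms=0b +789.474ms=1b
2) 789.474ms=1b +789.474ms=1b
Σ=2b of 2 (76bpm 2/4) — PASS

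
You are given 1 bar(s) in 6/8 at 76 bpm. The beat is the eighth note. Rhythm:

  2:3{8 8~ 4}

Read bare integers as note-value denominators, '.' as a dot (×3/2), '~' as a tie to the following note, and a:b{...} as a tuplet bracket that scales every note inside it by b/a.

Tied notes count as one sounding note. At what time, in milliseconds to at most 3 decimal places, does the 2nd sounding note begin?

1. 0.0ms @ 0 + 1184.211ms (3/2)
2. 1184.211ms @ 3/2 + 3552.632ms (9/2)

note 2 onset = 3/2b = 1184.211ms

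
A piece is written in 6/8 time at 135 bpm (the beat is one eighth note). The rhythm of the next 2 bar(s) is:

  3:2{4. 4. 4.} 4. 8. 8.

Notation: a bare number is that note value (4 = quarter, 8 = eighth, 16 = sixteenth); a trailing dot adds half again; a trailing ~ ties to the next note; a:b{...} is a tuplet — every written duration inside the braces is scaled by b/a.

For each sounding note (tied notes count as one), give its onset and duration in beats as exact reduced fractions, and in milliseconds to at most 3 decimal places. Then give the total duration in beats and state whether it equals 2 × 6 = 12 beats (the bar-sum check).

1) 0.0ms=0b +888.889ms=2b
2) 888.889ms=2b +888.889ms=2b
3) 1777.778ms=4b +888.889ms=2b
4) 2666.667ms=6b +1333.333ms=3b
5) 4000.0ms=9b +666.667ms=3/2b
6) 4666.667ms=21/2b +666.667ms=3/2b
Σ=12b of 12 (135bpm 6/8) — PASS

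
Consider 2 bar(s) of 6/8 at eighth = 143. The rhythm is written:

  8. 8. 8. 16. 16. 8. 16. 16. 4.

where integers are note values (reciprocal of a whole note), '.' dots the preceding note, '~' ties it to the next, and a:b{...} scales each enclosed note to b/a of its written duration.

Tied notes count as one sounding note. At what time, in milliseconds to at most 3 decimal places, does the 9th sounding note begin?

note 9 onset = 9b = 3776.224ms

1. 0.0ms @ 0 + 629.371ms (3/2)
2. 629.371ms @ 3/2 + 629.371ms (3/2)
3. 1258.741ms @ 3 + 629.371ms (3/2)
4. 1888.112ms @ 9/2 + 314.685ms (3/4)
5. 2202.797ms @ 21/4 + 314.685ms (3/4)
6. 2517.483ms @ 6 + 629.371ms (3/2)
7. 3146.853ms @ 15/2 + 314.685ms (3/4)
8. 3461.538ms @ 33/4 + 314.685ms (3/4)
9. 3776.224ms @ 9 + 1258.741ms (3)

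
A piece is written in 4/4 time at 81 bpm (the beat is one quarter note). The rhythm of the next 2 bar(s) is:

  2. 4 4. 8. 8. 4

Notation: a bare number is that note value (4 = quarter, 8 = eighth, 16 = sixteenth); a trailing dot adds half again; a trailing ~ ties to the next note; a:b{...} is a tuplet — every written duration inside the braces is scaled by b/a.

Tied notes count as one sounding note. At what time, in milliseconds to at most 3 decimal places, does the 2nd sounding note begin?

note 2 onset = 3b = 2222.222ms

1. 0.0ms @ 0 + 2222.222ms (3)
2. 2222.222ms @ 3 + 740.741ms (1)
3. 2962.963ms @ 4 + 1111.111ms (3/2)
4. 4074.074ms @ 11/2 + 555.556ms (3/4)
5. 4629.63ms @ 25/4 + 555.556ms (3/4)
6. 5185.185ms @ 7 + 740.741ms (1)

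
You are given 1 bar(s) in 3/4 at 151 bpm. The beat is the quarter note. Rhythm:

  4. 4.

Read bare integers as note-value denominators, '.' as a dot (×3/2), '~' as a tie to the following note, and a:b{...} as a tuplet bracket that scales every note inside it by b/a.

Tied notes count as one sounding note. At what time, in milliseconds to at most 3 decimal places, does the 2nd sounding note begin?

1. 0.0ms @ 0 + 596.026ms (3/2)
2. 596.026ms @ 3/2 + 596.026ms (3/2)

note 2 onset = 3/2b = 596.026ms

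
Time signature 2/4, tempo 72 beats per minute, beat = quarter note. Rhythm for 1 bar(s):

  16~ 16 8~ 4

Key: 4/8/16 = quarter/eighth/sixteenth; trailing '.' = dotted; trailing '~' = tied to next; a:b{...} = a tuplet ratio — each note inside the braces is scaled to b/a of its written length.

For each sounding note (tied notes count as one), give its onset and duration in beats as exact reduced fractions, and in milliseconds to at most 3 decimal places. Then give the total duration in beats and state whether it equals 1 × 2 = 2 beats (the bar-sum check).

1) 0.0ms=0b +416.667ms=1/2b
2) 416.667ms=1/2b +1250.0ms=3/2b
Σ=2b of 2 (72bpm 2/4) — PASS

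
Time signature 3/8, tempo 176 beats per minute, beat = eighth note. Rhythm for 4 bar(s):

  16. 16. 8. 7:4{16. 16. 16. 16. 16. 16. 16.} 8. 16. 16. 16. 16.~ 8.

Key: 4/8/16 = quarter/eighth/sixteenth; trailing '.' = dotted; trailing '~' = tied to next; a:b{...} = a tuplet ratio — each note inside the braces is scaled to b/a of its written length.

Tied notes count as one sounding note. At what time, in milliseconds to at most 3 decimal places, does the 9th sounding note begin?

note 9 onset = 36/7b = 1753.247ms

1. 0.0ms @ 0 + 255.682ms (3/4)
2. 255.682ms @ 3/4 + 255.682ms (3/4)
3. 511.364ms @ 3/2 + 511.364ms (3/2)
4. 1022.727ms @ 3 + 146.104ms (3/7)
5. 1168.831ms @ 24/7 + 146.104ms (3/7)
6. 1314.935ms @ 27/7 + 146.104ms (3/7)
7. 1461.039ms @ 30/7 + 146.104ms (3/7)
8. 1607.143ms @ 33/7 + 146.104ms (3/7)
9. 1753.247ms @ 36/7 + 146.104ms (3/7)
10. 1899.351ms @ 39/7 + 146.104ms (3/7)
11. 2045.455ms @ 6 + 511.364ms (3/2)
12. 2556.818ms @ 15/2 + 255.682ms (3/4)
13. 2812.5ms @ 33/4 + 255.682ms (3/4)
14. 3068.182ms @ 9 + 255.682ms (3/4)
15. 3323.864ms @ 39/4 + 767.045ms (9/4)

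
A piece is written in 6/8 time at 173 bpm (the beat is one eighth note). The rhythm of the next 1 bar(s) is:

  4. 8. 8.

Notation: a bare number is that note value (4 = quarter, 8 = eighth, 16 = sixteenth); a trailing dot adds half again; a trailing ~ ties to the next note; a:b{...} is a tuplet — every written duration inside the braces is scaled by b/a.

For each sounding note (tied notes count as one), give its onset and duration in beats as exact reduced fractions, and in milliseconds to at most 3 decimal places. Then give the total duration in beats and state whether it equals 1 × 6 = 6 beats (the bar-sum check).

1) 0.0ms=0b +1040.462ms=3b
2) 1040.462ms=3b +520.231ms=3/2b
3) 1560.694ms=9/2b +520.231ms=3/2b
Σ=6b of 6 (173bpm 6/8) — PASS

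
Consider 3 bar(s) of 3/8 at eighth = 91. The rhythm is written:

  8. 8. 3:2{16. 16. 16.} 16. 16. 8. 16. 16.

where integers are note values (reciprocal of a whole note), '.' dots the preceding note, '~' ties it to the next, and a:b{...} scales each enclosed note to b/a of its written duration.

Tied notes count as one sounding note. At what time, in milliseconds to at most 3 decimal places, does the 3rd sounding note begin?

note 3 onset = 3b = 1978.022ms

1. 0.0ms @ 0 + 989.011ms (3/2)
2. 989.011ms @ 3/2 + 989.011ms (3/2)
3. 1978.022ms @ 3 + 329.67ms (1/2)
4. 2307.692ms @ 7/2 + 329.67ms (1/2)
5. 2637.363ms @ 4 + 329.67ms (1/2)
6. 2967.033ms @ 9/2 + 494.505ms (3/4)
7. 3461.538ms @ 21/4 + 494.505ms (3/4)
8. 3956.044ms @ 6 + 989.011ms (3/2)
9. 4945.055ms @ 15/2 + 494.505ms (3/4)
10. 5439.56ms @ 33/4 + 494.505ms (3/4)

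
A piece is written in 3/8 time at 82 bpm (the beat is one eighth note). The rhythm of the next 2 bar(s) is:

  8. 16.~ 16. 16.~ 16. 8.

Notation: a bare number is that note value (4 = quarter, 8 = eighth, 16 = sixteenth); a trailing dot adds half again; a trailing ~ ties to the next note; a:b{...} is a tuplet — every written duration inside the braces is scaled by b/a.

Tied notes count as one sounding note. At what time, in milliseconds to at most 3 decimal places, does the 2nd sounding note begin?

note 2 onset = 3/2b = 1097.561ms

1. 0.0ms @ 0 + 1097.561ms (3/2)
2. 1097.561ms @ 3/2 + 1097.561ms (3/2)
3. 2195.122ms @ 3 + 1097.561ms (3/2)
4. 3292.683ms @ 9/2 + 1097.561ms (3/2)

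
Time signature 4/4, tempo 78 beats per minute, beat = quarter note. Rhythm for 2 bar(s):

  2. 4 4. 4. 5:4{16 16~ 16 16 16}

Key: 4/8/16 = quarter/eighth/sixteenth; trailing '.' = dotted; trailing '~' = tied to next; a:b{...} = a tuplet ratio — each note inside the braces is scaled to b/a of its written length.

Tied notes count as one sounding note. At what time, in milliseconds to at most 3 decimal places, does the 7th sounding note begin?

note 7 onset = 38/5b = 5846.154ms

1. 0.0ms @ 0 + 2307.692ms (3)
2. 2307.692ms @ 3 + 769.231ms (1)
3. 3076.923ms @ 4 + 1153.846ms (3/2)
4. 4230.769ms @ 11/2 + 1153.846ms (3/2)
5. 5384.615ms @ 7 + 153.846ms (1/5)
6. 5538.462ms @ 36/5 + 307.692ms (2/5)
7. 5846.154ms @ 38/5 + 153.846ms (1/5)
8. 6000.0ms @ 39/5 + 153.846ms (1/5)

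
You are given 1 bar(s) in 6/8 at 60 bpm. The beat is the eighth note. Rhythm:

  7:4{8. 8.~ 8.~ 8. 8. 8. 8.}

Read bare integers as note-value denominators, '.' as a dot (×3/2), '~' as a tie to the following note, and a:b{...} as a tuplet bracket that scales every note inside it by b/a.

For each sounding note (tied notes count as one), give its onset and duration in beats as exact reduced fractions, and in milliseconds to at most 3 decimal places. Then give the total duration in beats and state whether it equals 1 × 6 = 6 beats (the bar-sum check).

1) 0.0ms=0b +857.143ms=6/7b
2) 857.143ms=6/7b +2571.429ms=18/7b
3) 3428.571ms=24/7b +857.143ms=6/7b
4) 4285.714ms=30/7b +857.143ms=6/7b
5) 5142.857ms=36/7b +857.143ms=6/7b
Σ=6b of 6 (60bpm 6/8) — PASS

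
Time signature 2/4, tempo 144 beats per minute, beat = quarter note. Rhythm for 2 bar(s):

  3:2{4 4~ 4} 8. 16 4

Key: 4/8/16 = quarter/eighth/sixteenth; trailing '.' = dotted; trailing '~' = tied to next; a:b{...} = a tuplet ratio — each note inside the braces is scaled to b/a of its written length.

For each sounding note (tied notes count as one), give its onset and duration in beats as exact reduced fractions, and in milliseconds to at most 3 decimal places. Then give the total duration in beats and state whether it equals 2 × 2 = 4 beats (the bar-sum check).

1) 0.0ms=0b +277.778ms=2/3b
2) 277.778ms=2/3b +555.556ms=4/3b
3) 833.333ms=2b +312.5ms=3/4b
4) 1145.833ms=11/4b +104.167ms=1/4b
5) 1250.0ms=3b +416.667ms=1b
Σ=4b of 4 (144bpm 2/4) — PASS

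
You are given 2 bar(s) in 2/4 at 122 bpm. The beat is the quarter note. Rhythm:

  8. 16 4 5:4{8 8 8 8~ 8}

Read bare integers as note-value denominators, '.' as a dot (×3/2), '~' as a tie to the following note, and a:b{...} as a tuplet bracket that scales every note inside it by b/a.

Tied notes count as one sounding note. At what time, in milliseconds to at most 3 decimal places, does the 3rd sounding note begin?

note 3 onset = 1b = 491.803ms

1. 0.0ms @ 0 + 368.852ms (3/4)
2. 368.852ms @ 3/4 + 122.951ms (1/4)
3. 491.803ms @ 1 + 491.803ms (1)
4. 983.607ms @ 2 + 196.721ms (2/5)
5. 1180.328ms @ 12/5 + 196.721ms (2/5)
6. 1377.049ms @ 14/5 + 196.721ms (2/5)
7. 1573.77ms @ 16/5 + 393.443ms (4/5)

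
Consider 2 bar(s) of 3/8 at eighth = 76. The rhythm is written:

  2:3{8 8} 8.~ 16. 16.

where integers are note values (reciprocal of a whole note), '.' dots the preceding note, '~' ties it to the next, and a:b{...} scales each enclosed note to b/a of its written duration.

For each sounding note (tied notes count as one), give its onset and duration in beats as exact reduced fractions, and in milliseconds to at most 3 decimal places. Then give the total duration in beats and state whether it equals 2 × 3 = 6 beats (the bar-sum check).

1) 0.0ms=0b +1184.211ms=3/2b
2) 1184.211ms=3/2b +1184.211ms=3/2b
3) 2368.421ms=3b +1776.316ms=9/4b
4) 4144.737ms=21/4b +592.105ms=3/4b
Σ=6b of 6 (76bpm 3/8) — PASS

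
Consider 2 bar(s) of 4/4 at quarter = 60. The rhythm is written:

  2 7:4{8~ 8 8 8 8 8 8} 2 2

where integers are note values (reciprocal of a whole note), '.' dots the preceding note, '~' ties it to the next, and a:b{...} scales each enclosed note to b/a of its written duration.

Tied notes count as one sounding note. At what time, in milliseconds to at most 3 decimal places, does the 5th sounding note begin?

note 5 onset = 22/7b = 3142.857ms

1. 0.0ms @ 0 + 2000.0ms (2)
2. 2000.0ms @ 2 + 571.429ms (4/7)
3. 2571.429ms @ 18/7 + 285.714ms (2/7)
4. 2857.143ms @ 20/7 + 285.714ms (2/7)
5. 3142.857ms @ 22/7 + 285.714ms (2/7)
6. 3428.571ms @ 24/7 + 285.714ms (2/7)
7. 3714.286ms @ 26/7 + 285.714ms (2/7)
8. 4000.0ms @ 4 + 2000.0ms (2)
9. 6000.0ms @ 6 + 2000.0ms (2)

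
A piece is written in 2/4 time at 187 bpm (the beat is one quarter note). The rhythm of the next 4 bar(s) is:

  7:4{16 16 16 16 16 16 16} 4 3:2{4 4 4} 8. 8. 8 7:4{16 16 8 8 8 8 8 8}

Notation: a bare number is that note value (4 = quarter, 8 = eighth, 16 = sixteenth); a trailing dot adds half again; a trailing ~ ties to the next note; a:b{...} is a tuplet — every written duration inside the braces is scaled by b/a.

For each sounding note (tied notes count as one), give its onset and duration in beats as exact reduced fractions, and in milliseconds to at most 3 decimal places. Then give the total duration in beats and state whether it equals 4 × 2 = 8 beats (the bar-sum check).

1) 0.0ms=0b +45.837ms=1/7b
2) 45.837ms=1/7b +45.837ms=1/7b
3) 91.673ms=2/7b +45.837ms=1/7b
4) 137.51ms=3/7b +45.837ms=1/7b
5) 183.346ms=4/7b +45.837ms=1/7b
6) 229.183ms=5/7b +45.837ms=1/7b
7) 275.019ms=6/7b +45.837ms=1/7b
8) 320.856ms=1b +320.856ms=1b
9) 641.711ms=2b +213.904ms=2/3b
10) 855.615ms=8/3b +213.904ms=2/3b
11) 1069.519ms=10/3b +213.904ms=2/3b
12) 1283.422ms=4b +240.642ms=3/4b
13) 1524.064ms=19/4b +240.642ms=3/4b
14) 1764.706ms=11/2b +160.428ms=1/2b
15) 1925.134ms=6b +45.837ms=1/7b
16) 1970.97ms=43/7b +45.837ms=1/7b
17) 2016.807ms=44/7b +91.673ms=2/7b
18) 2108.48ms=46/7b +91.673ms=2/7b
19) 2200.153ms=48/7b +91.673ms=2/7b
20) 2291.826ms=50/7b +91.673ms=2/7b
21) 2383.499ms=52/7b +91.673ms=2/7b
22) 2475.172ms=54/7b +91.673ms=2/7b
Σ=8b of 8 (187bpm 2/4) — PASS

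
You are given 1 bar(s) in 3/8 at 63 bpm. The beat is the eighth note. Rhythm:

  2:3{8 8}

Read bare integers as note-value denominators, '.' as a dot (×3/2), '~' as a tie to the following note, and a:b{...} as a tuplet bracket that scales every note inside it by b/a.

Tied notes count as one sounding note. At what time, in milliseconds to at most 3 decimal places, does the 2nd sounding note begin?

note 2 onset = 3/2b = 1428.571ms

1. 0.0ms @ 0 + 1428.571ms (3/2)
2. 1428.571ms @ 3/2 + 1428.571ms (3/2)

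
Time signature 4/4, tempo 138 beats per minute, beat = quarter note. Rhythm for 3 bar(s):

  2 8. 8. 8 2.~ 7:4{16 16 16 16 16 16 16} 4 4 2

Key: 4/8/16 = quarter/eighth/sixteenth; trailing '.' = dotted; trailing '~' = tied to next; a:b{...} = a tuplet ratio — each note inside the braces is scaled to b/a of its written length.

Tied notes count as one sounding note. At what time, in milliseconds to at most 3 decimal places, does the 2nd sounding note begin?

1. 0.0ms @ 0 + 869.565ms (2)
2. 869.565ms @ 2 + 326.087ms (3/4)
3. 1195.652ms @ 11/4 + 326.087ms (3/4)
4. 1521.739ms @ 7/2 + 217.391ms (1/2)
5. 1739.13ms @ 4 + 1366.46ms (22/7)
6. 3105.59ms @ 50/7 + 62.112ms (1/7)
7. 3167.702ms @ 51/7 + 62.112ms (1/7)
8. 3229.814ms @ 52/7 + 62.112ms (1/7)
9. 3291.925ms @ 53/7 + 62.112ms (1/7)
10. 3354.037ms @ 54/7 + 62.112ms (1/7)
11. 3416.149ms @ 55/7 + 62.112ms (1/7)
12. 3478.261ms @ 8 + 434.783ms (1)
13. 3913.043ms @ 9 + 434.783ms (1)
14. 4347.826ms @ 10 + 869.565ms (2)

note 2 onset = 2b = 869.565ms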